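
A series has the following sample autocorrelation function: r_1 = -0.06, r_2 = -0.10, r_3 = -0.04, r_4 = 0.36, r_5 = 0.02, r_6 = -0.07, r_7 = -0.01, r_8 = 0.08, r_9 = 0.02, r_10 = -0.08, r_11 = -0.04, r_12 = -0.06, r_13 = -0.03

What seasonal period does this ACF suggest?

The largest autocorrelation is r_4 = 0.36; the remaining lags stay at or below 0.08.
The dominant spike at lag 4 indicates a seasonal period of 4.

4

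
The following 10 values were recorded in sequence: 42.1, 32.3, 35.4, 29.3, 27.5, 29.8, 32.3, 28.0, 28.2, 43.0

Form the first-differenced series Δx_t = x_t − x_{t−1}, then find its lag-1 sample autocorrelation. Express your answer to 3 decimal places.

-0.114

First differences Δx: -9.8, 3.1, -6.1, -1.8, 2.3, 2.5, -4.3, 0.2, 14.8
Mean of differences = 0.1000
Numerator Σ(Δx_t−Δx̄)(Δx_{t+1}−Δx̄) = -44.9500
Denominator Σ(Δx_t−Δx̄)² = 395.1200
r_1(Δx) = -44.9500 / 395.1200 = -0.114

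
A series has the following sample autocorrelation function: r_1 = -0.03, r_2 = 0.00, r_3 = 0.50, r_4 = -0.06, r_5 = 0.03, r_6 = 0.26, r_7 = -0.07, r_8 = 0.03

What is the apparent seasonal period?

The largest autocorrelation is r_3 = 0.50, with a weaker echo at lag 6 (0.26); the remaining lags stay at or below 0.03.
The dominant spike at lag 3 indicates a seasonal period of 3.

3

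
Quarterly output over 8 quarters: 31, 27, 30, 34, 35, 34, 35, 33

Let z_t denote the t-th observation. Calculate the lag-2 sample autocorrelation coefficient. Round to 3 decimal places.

-0.021

Mean z̄ = (31 + 27 + 30 + 34 + 35 + 34 + 35 + 33)/8 = 32.3750
Deviations from mean: -1.3750, -5.3750, -2.3750, 1.6250, 2.6250, 1.6250, 2.6250, 0.6250
Σ(z_t−z̄)(z_{t+2}−z̄) = (3.2656) + (-8.7344) + (-6.2344) + (2.6406) + (6.8906) + (1.0156) = -1.1563
Denominator Σ(z_t−z̄)² = 55.8750
r_2 = -1.1563 / 55.8750 = -0.021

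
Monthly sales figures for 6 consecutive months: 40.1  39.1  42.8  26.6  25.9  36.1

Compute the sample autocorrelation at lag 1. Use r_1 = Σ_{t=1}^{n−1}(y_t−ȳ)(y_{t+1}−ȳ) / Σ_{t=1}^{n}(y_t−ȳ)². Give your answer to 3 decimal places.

0.211

Mean ȳ = (40.1 + 39.1 + 42.8 + 26.6 + 25.9 + 36.1)/6 = 35.1000
Deviations from mean: 5.0000, 4.0000, 7.7000, -8.5000, -9.2000, 1.0000
Σ(y_t−ȳ)(y_{t+1}−ȳ) = (20.0000) + (30.8000) + (-65.4500) + (78.2000) + (-9.2000) = 54.3500
Denominator Σ(y_t−ȳ)² = 258.1800
r_1 = 54.3500 / 258.1800 = 0.211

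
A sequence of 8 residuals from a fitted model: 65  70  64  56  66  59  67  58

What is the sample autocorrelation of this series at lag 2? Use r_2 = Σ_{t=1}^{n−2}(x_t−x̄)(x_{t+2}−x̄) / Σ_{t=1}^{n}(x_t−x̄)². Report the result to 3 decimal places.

0.100

Mean x̄ = (65 + 70 + 64 + 56 + 66 + 59 + 67 + 58)/8 = 63.1250
Deviations from mean: 1.8750, 6.8750, 0.8750, -7.1250, 2.8750, -4.1250, 3.8750, -5.1250
Numerator Σ_{t=1}^{6}(x_t−x̄)(x_{t+2}−x̄) = 16.8438
Denominator Σ(x_t−x̄)² = 168.8750
r_2 = 16.8438 / 168.8750 = 0.100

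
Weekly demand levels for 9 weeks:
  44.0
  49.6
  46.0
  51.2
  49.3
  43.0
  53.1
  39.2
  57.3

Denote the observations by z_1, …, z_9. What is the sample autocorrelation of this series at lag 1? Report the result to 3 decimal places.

-0.683

Mean z̄ = (44.0 + 49.6 + 46.0 + 51.2 + 49.3 + 43.0 + 53.1 + 39.2 + 57.3)/9 = 48.0778
Numerator Σ_{t=1}^{8}(z_t−z̄)(z_{t+1}−z̄) = -170.2083
Denominator Σ(z_t−z̄)² = 249.3756
r_1 = -170.2083 / 249.3756 = -0.683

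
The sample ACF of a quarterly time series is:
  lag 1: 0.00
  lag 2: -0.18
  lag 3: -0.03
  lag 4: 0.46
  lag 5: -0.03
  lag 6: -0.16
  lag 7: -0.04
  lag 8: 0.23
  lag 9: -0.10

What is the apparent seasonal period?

The largest autocorrelation is r_4 = 0.46, with a weaker echo at lag 8 (0.23); the remaining lags stay at or below 0.00.
The dominant spike at lag 4 indicates a seasonal period of 4.

4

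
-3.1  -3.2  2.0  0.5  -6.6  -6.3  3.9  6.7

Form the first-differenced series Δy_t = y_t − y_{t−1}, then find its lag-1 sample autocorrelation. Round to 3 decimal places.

0.112

First differences Δy: -0.1, 5.2, -1.5, -7.1, 0.3, 10.2, 2.8
Mean of differences = 1.4000
Numerator Σ(Δy_t−Δȳ)(Δy_{t+1}−Δȳ) = 19.9200
Denominator Σ(Δy_t−Δȳ)² = 177.9600
r_1(Δy) = 19.9200 / 177.9600 = 0.112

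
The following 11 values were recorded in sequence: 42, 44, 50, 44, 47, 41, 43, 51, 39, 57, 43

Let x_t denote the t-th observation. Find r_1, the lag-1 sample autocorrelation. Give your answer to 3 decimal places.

Mean x̄ = (42 + 44 + 50 + 44 + 47 + 41 + 43 + 51 + 39 + 57 + 43)/11 = 45.5455
Numerator Σ_{t=1}^{10}(x_t−x̄)(x_{t+1}−x̄) = -159.2975
Denominator Σ(x_t−x̄)² = 276.7273
r_1 = -159.2975 / 276.7273 = -0.576

-0.576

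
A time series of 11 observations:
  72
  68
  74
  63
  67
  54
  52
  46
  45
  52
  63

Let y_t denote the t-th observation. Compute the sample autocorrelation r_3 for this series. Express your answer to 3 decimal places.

-0.008

Mean ȳ = (72 + 68 + 74 + 63 + 67 + 54 + 52 + 46 + 45 + 52 + 63)/11 = 59.6364
Numerator Σ_{t=1}^{8}(y_t−ȳ)(y_{t+3}−ȳ) = -8.9421
Denominator Σ(y_t−ȳ)² = 1054.5455
r_3 = -8.9421 / 1054.5455 = -0.008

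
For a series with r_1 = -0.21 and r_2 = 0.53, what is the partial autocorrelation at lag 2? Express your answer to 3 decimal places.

0.508

φ_{22} = (r_2 − r_1²) / (1 − r_1²)
r_1² = (-0.21)² = 0.0441
Numerator = 0.53 − 0.0441 = 0.4859; denominator = 1 − 0.0441 = 0.9559
φ_{22} = 0.4859 / 0.9559 = 0.508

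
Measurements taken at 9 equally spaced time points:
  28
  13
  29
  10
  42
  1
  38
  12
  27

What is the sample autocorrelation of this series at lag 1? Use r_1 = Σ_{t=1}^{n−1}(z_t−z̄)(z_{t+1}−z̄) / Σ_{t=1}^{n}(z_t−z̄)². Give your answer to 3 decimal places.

-0.917

Mean z̄ = (28 + 13 + 29 + 10 + 42 + 1 + 38 + 12 + 27)/9 = 22.2222
Numerator Σ_{t=1}^{8}(z_t−z̄)(z_{t+1}−z̄) = -1405.0494
Denominator Σ(z_t−z̄)² = 1531.5556
r_1 = -1405.0494 / 1531.5556 = -0.917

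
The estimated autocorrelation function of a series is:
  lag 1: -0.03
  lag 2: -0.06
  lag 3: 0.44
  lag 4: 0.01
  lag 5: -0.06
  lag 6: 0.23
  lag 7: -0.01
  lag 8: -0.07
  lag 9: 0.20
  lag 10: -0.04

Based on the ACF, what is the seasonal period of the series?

3

The largest autocorrelation is r_3 = 0.44, with weaker echoes at lags 6 (0.23) and 9 (0.20); the remaining lags stay at or below 0.01.
The dominant spike at lag 3 indicates a seasonal period of 3.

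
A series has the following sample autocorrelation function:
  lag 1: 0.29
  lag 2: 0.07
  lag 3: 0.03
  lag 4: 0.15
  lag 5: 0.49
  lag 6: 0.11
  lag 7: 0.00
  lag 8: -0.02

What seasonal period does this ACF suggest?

5

The largest autocorrelation is r_5 = 0.49; the remaining lags stay at or below 0.29. The elevated value at lag 1 (0.29), dropping to 0.07 at lag 2, reflects decaying short-term dependence rather than seasonality.
The dominant spike at lag 5 indicates a seasonal period of 5.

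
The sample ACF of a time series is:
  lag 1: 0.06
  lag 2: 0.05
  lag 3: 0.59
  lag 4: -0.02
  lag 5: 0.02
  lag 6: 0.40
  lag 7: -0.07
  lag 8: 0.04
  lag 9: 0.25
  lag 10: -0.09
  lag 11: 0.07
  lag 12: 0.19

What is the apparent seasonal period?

3

The largest autocorrelation is r_3 = 0.59, with weaker echoes at lags 6 (0.40), 9 (0.25) and 12 (0.19); the remaining lags stay at or below 0.07.
The dominant spike at lag 3 indicates a seasonal period of 3.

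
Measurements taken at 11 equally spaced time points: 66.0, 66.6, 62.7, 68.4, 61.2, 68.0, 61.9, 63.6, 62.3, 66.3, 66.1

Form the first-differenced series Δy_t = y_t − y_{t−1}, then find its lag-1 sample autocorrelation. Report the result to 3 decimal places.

First differences Δy: 0.6, -3.9, 5.7, -7.2, 6.8, -6.1, 1.7, -1.3, 4.0, -0.2
Mean of differences = 0.0100
Numerator Σ(Δy_t−Δȳ)(Δy_{t+1}−Δȳ) = -174.6271
Denominator Σ(Δy_t−Δȳ)² = 203.9690
r_1(Δy) = -174.6271 / 203.9690 = -0.856

-0.856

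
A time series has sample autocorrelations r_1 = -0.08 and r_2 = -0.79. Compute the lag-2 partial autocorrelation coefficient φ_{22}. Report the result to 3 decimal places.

φ_{22} = (r_2 − r_1²) / (1 − r_1²)
r_1² = (-0.08)² = 0.0064
Numerator = -0.79 − 0.0064 = -0.7964; denominator = 1 − 0.0064 = 0.9936
φ_{22} = -0.7964 / 0.9936 = -0.802

-0.802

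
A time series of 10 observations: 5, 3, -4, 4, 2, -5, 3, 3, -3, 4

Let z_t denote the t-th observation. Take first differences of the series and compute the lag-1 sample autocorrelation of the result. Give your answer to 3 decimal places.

-0.447

First differences Δz: -2, -7, 8, -2, -7, 8, 0, -6, 7
Mean of differences = -0.1111
Numerator Σ(Δz_t−Δz̄)(Δz_{t+1}−Δz̄) = -142.6790
Denominator Σ(Δz_t−Δz̄)² = 318.8889
r_1(Δz) = -142.6790 / 318.8889 = -0.447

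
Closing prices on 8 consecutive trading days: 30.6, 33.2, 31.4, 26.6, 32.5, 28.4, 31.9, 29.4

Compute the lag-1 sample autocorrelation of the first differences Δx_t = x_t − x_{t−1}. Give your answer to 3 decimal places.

-0.698

First differences Δx: 2.6, -1.8, -4.8, 5.9, -4.1, 3.5, -2.5
Mean of differences = -0.1714
Numerator Σ(Δx_t−Δx̄)(Δx_{t+1}−Δx̄) = -71.9022
Denominator Σ(Δx_t−Δx̄)² = 102.9543
r_1(Δx) = -71.9022 / 102.9543 = -0.698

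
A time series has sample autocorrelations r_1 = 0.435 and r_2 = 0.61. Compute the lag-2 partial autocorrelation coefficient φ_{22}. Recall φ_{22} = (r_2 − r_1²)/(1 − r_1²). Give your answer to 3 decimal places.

φ_{22} = (r_2 − r_1²) / (1 − r_1²)
r_1² = (0.435)² = 0.189225
Numerator = 0.61 − 0.1892 = 0.4208; denominator = 1 − 0.1892 = 0.8108
φ_{22} = 0.4208 / 0.8108 = 0.519

0.519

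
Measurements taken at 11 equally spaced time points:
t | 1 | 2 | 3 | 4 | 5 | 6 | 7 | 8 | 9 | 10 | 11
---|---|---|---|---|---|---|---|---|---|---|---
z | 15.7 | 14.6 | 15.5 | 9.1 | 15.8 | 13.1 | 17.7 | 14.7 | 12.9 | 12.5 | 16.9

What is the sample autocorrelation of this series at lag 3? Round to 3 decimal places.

Mean z̄ = (15.7 + 14.6 + 15.5 + 9.1 + 15.8 + 13.1 + 17.7 + 14.7 + 12.9 + 12.5 + 16.9)/11 = 14.4091
Numerator Σ_{t=1}^{8}(z_t−z̄)(z_{t+3}−z̄) = -28.6657
Denominator Σ(z_t−z̄)² = 57.7691
r_3 = -28.6657 / 57.7691 = -0.496

-0.496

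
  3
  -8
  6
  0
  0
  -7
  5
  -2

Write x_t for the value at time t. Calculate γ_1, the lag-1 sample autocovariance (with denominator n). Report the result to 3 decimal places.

-14.830

Mean x̄ = (3 − 8 + 6 + 0 + 0 − 7 + 5 − 2)/8 = -0.3750
Deviations: 3.3750, -7.6250, 6.3750, 0.3750, 0.3750, -6.6250, 5.3750, -1.6250
Σ_{t=1}^{7}(x_t−x̄)(x_{t+1}−x̄) = -118.6406
γ_1 = -118.6406 / 8 = -14.830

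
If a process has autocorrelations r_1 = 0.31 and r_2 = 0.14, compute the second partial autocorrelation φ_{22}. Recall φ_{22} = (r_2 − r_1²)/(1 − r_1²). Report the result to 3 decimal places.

φ_{22} = (r_2 − r_1²) / (1 − r_1²)
r_1² = (0.31)² = 0.0961
Numerator = 0.14 − 0.0961 = 0.0439; denominator = 1 − 0.0961 = 0.9039
φ_{22} = 0.0439 / 0.9039 = 0.049

0.049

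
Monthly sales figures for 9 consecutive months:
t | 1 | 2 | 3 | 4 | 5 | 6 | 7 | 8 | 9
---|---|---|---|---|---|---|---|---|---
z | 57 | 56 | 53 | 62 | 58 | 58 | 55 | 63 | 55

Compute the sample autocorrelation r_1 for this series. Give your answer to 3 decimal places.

-0.451

Mean z̄ = (57 + 56 + 53 + 62 + 58 + 58 + 55 + 63 + 55)/9 = 57.4444
Numerator Σ_{t=1}^{8}(z_t−z̄)(z_{t+1}−z̄) = -38.8642
Denominator Σ(z_t−z̄)² = 86.2222
r_1 = -38.8642 / 86.2222 = -0.451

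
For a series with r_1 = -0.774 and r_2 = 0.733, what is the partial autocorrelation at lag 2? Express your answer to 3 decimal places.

φ_{22} = (r_2 − r_1²) / (1 − r_1²)
r_1² = (-0.774)² = 0.599076
Numerator = 0.733 − 0.5991 = 0.1339; denominator = 1 − 0.5991 = 0.4009
φ_{22} = 0.1339 / 0.4009 = 0.334

0.334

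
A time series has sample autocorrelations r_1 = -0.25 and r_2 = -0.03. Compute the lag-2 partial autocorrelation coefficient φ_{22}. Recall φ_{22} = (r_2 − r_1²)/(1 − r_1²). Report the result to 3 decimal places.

-0.099

φ_{22} = (r_2 − r_1²) / (1 − r_1²)
r_1² = (-0.25)² = 0.0625
Numerator = -0.03 − 0.0625 = -0.0925; denominator = 1 − 0.0625 = 0.9375
φ_{22} = -0.0925 / 0.9375 = -0.099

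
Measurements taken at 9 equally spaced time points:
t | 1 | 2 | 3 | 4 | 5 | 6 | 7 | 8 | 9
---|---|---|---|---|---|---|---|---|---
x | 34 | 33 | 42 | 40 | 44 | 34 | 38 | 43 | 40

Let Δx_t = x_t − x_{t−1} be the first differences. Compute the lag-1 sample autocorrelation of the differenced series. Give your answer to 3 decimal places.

-0.477

First differences Δx: -1, 9, -2, 4, -10, 4, 5, -3
Mean of differences = 0.7500
Numerator Σ(Δx_t−Δx̄)(Δx_{t+1}−Δx̄) = -118.0625
Denominator Σ(Δx_t−Δx̄)² = 247.5000
r_1(Δx) = -118.0625 / 247.5000 = -0.477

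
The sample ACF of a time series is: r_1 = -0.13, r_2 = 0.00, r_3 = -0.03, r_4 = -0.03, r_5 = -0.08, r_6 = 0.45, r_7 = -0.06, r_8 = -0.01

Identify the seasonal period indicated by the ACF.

6

The largest autocorrelation is r_6 = 0.45; the remaining lags stay at or below 0.00.
The dominant spike at lag 6 indicates a seasonal period of 6.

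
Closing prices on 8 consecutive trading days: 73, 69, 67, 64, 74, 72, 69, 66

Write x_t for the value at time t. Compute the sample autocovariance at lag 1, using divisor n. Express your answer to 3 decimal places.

Mean x̄ = (73 + 69 + 67 + 64 + 74 + 72 + 69 + 66)/8 = 69.2500
Deviations: 3.7500, -0.2500, -2.2500, -5.2500, 4.7500, 2.7500, -0.2500, -3.2500
Σ_{t=1}^{7}(x_t−x̄)(x_{t+1}−x̄) = -0.3125
γ_1 = -0.3125 / 8 = -0.039

-0.039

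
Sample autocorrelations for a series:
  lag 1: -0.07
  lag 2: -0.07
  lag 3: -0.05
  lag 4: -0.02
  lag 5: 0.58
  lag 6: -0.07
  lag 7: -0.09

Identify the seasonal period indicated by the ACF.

The largest autocorrelation is r_5 = 0.58; the remaining lags stay at or below -0.02.
The dominant spike at lag 5 indicates a seasonal period of 5.

5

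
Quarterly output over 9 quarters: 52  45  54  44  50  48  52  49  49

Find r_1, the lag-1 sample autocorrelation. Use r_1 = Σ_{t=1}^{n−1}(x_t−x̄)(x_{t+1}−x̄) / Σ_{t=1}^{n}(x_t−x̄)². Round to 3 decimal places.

Mean x̄ = (52 + 45 + 54 + 44 + 50 + 48 + 52 + 49 + 49)/9 = 49.2222
Numerator Σ_{t=1}^{8}(x_t−x̄)(x_{t+1}−x̄) = -65.8272
Denominator Σ(x_t−x̄)² = 85.5556
r_1 = -65.8272 / 85.5556 = -0.769

-0.769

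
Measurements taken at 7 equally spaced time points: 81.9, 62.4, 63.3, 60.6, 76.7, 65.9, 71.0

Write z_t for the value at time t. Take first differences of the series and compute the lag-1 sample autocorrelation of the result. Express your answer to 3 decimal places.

First differences Δz: -19.5, 0.9, -2.7, 16.1, -10.8, 5.1
Mean of differences = -1.8167
Numerator Σ(Δz_t−Δz̄)(Δz_{t+1}−Δz̄) = -289.3519
Denominator Σ(Δz_t−Δz̄)² = 770.4083
r_1(Δz) = -289.3519 / 770.4083 = -0.376

-0.376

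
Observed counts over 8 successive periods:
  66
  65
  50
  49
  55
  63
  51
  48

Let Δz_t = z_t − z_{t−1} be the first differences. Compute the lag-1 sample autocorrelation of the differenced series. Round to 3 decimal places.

First differences Δz: -1, -15, -1, 6, 8, -12, -3
Mean of differences = -2.5714
Numerator Σ(Δz_t−Δz̄)(Δz_{t+1}−Δz̄) = -30.6122
Denominator Σ(Δz_t−Δz̄)² = 433.7143
r_1(Δz) = -30.6122 / 433.7143 = -0.071

-0.071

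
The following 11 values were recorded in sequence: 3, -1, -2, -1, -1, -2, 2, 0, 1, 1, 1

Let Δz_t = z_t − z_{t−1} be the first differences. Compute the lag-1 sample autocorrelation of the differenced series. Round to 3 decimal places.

First differences Δz: -4, -1, 1, 0, -1, 4, -2, 1, 0, 0
Mean of differences = -0.2000
Numerator Σ(Δz_t−Δz̄)(Δz_{t+1}−Δz̄) = -10.6400
Denominator Σ(Δz_t−Δz̄)² = 39.6000
r_1(Δz) = -10.6400 / 39.6000 = -0.269

-0.269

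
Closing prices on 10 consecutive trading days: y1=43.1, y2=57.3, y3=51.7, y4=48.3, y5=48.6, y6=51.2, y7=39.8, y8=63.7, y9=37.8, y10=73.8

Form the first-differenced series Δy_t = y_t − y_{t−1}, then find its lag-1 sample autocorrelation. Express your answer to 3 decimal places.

-0.661

First differences Δy: 14.2, -5.6, -3.4, 0.3, 2.6, -11.4, 23.9, -25.9, 36.0
Mean of differences = 3.4111
Numerator Σ(Δy_t−Δȳ)(Δy_{t+1}−Δȳ) = -1859.3490
Denominator Σ(Δy_t−Δȳ)² = 2814.6689
r_1(Δy) = -1859.3490 / 2814.6689 = -0.661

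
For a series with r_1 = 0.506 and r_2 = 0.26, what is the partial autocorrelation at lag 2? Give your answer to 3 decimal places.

0.005

φ_{22} = (r_2 − r_1²) / (1 − r_1²)
r_1² = (0.506)² = 0.256036
Numerator = 0.26 − 0.2560 = 0.0040; denominator = 1 − 0.2560 = 0.7440
φ_{22} = 0.0040 / 0.7440 = 0.005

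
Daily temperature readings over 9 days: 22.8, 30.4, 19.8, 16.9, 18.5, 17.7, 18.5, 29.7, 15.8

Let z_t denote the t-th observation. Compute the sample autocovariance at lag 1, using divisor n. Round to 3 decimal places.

-3.361

Mean z̄ = (22.8 + 30.4 + 19.8 + 16.9 + 18.5 + 17.7 + 18.5 + 29.7 + 15.8)/9 = 21.1222
Σ_{t=1}^{8}(z_t−z̄)(z_{t+1}−z̄) = -30.2449
γ_1 = -30.2449 / 9 = -3.361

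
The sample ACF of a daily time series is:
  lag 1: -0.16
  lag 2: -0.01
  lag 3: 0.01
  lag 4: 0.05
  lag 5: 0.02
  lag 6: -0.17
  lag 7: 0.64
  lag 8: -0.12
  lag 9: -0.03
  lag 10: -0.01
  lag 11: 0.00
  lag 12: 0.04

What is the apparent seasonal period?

7

The largest autocorrelation is r_7 = 0.64; the remaining lags stay at or below 0.05.
The dominant spike at lag 7 indicates a seasonal period of 7.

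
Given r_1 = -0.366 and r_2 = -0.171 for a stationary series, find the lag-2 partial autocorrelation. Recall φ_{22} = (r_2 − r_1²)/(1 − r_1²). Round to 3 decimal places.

φ_{22} = (r_2 − r_1²) / (1 − r_1²)
r_1² = (-0.366)² = 0.133956
Numerator = -0.171 − 0.1340 = -0.3050; denominator = 1 − 0.1340 = 0.8660
φ_{22} = -0.3050 / 0.8660 = -0.352

-0.352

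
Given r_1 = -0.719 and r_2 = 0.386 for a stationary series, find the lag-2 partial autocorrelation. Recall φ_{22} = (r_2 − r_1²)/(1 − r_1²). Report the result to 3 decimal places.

-0.271

φ_{22} = (r_2 − r_1²) / (1 − r_1²)
r_1² = (-0.719)² = 0.516961
Numerator = 0.386 − 0.5170 = -0.1310; denominator = 1 − 0.5170 = 0.4830
φ_{22} = -0.1310 / 0.4830 = -0.271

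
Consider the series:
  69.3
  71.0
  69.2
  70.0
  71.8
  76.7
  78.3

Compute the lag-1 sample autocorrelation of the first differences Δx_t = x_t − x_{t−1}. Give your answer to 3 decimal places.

0.121

First differences Δx: 1.7, -1.8, 0.8, 1.8, 4.9, 1.6
Mean of differences = 1.5000
Numerator Σ(Δx_t−Δx̄)(Δx_{t+1}−Δx̄) = 2.8000
Denominator Σ(Δx_t−Δx̄)² = 23.0800
r_1(Δx) = 2.8000 / 23.0800 = 0.121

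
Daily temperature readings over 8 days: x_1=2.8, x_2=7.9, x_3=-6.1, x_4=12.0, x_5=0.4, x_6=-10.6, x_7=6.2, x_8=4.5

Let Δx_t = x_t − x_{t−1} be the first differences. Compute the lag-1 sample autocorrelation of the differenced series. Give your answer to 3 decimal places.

-0.569

First differences Δx: 5.1, -14.0, 18.1, -11.6, -11.0, 16.8, -1.7
Mean of differences = 0.2429
Numerator Σ(Δx_t−Δx̄)(Δx_{t+1}−Δx̄) = -620.1661
Denominator Σ(Δx_t−Δx̄)² = 1089.8971
r_1(Δx) = -620.1661 / 1089.8971 = -0.569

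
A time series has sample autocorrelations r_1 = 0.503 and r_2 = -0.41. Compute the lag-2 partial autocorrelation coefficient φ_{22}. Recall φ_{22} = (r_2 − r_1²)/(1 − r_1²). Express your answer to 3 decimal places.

-0.888

φ_{22} = (r_2 − r_1²) / (1 − r_1²)
r_1² = (0.503)² = 0.253009
Numerator = -0.41 − 0.2530 = -0.6630; denominator = 1 − 0.2530 = 0.7470
φ_{22} = -0.6630 / 0.7470 = -0.888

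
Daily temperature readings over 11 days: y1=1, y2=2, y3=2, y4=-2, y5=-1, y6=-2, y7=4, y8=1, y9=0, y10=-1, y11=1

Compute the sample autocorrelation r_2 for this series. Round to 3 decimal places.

Mean ȳ = (1 + 2 + 2 − 2 − 1 − 2 + 4 + 1 + 0 − 1 + 1)/11 = 0.4545
Numerator Σ_{t=1}^{9}(y_t−ȳ)(y_{t+2}−ȳ) = -8.3223
Denominator Σ(y_t−ȳ)² = 34.7273
r_2 = -8.3223 / 34.7273 = -0.240

-0.240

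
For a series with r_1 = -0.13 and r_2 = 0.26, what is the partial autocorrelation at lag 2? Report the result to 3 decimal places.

0.247

φ_{22} = (r_2 − r_1²) / (1 − r_1²)
r_1² = (-0.13)² = 0.0169
Numerator = 0.26 − 0.0169 = 0.2431; denominator = 1 − 0.0169 = 0.9831
φ_{22} = 0.2431 / 0.9831 = 0.247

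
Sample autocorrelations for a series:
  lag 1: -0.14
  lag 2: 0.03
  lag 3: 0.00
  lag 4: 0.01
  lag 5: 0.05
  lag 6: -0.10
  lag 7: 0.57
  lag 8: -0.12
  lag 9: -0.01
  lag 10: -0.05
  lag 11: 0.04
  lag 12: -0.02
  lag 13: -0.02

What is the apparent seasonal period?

The largest autocorrelation is r_7 = 0.57; the remaining lags stay at or below 0.05.
The dominant spike at lag 7 indicates a seasonal period of 7.

7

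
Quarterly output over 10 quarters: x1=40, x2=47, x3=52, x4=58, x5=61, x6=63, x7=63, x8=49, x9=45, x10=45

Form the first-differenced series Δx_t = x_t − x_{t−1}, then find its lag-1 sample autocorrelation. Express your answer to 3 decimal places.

First differences Δx: 7, 5, 6, 3, 2, 0, -14, -4, 0
Mean of differences = 0.5556
Numerator Σ(Δx_t−Δx̄)(Δx_{t+1}−Δx̄) = 145.8025
Denominator Σ(Δx_t−Δx̄)² = 332.2222
r_1(Δx) = 145.8025 / 332.2222 = 0.439

0.439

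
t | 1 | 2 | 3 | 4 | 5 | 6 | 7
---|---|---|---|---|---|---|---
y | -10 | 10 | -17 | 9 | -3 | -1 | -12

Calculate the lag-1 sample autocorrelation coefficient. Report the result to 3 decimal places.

-0.707

Mean ȳ = (-10 + 10 − 17 + 9 − 3 − 1 − 12)/7 = -3.4286
Deviations from mean: -6.5714, 13.4286, -13.5714, 12.4286, 0.4286, 2.4286, -8.5714
Numerator Σ_{t=1}^{6}(y_t−ȳ)(y_{t+1}−ȳ) = -453.6122
Denominator Σ(y_t−ȳ)² = 641.7143
r_1 = -453.6122 / 641.7143 = -0.707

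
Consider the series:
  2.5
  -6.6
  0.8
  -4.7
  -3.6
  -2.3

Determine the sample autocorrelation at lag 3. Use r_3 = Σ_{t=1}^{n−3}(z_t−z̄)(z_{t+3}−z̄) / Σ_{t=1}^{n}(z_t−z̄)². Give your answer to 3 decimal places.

Mean z̄ = (2.5 − 6.6 + 0.8 − 4.7 − 3.6 − 2.3)/6 = -2.3167
Deviations from mean: 4.8167, -4.2833, 3.1167, -2.3833, -1.2833, 0.0167
Σ(z_t−z̄)(z_{t+3}−z̄) = (-11.4797) + (5.4969) + (0.0519) = -5.9308
Denominator Σ(z_t−z̄)² = 58.5883
r_3 = -5.9308 / 58.5883 = -0.101

-0.101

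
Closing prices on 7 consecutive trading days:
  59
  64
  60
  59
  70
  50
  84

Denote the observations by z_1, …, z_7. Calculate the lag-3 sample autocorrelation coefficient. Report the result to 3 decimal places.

Mean z̄ = (59 + 64 + 60 + 59 + 70 + 50 + 84)/7 = 63.7143
Deviations from mean: -4.7143, 0.2857, -3.7143, -4.7143, 6.2857, -13.7143, 20.2857
Numerator Σ_{t=1}^{4}(z_t−z̄)(z_{t+3}−z̄) = -20.6735
Denominator Σ(z_t−z̄)² = 697.4286
r_3 = -20.6735 / 697.4286 = -0.030

-0.030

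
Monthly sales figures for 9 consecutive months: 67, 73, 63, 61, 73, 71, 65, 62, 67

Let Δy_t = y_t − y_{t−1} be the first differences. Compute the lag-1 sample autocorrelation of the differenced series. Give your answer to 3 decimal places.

First differences Δy: 6, -10, -2, 12, -2, -6, -3, 5
Mean of differences = 0.0000
Numerator Σ(Δy_t−Δȳ)(Δy_{t+1}−Δȳ) = -73.0000
Denominator Σ(Δy_t−Δȳ)² = 358.0000
r_1(Δy) = -73.0000 / 358.0000 = -0.204

-0.204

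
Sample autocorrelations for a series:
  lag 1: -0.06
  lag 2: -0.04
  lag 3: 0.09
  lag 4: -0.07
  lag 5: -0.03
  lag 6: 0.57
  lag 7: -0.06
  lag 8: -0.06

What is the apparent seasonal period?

The largest autocorrelation is r_6 = 0.57; the remaining lags stay at or below 0.09.
The dominant spike at lag 6 indicates a seasonal period of 6.

6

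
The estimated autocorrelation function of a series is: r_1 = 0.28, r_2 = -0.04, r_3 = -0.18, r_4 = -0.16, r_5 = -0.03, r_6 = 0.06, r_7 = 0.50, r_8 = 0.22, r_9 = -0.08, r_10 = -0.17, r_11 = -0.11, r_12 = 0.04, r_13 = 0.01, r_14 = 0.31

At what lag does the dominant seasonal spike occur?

The largest autocorrelation is r_7 = 0.50, with a weaker echo at lag 14 (0.31); the remaining lags stay at or below 0.28.
The dominant spike at lag 7 indicates a seasonal period of 7.

7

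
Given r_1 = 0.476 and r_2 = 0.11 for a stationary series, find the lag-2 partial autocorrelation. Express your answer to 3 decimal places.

φ_{22} = (r_2 − r_1²) / (1 − r_1²)
r_1² = (0.476)² = 0.226576
Numerator = 0.11 − 0.2266 = -0.1166; denominator = 1 − 0.2266 = 0.7734
φ_{22} = -0.1166 / 0.7734 = -0.151

-0.151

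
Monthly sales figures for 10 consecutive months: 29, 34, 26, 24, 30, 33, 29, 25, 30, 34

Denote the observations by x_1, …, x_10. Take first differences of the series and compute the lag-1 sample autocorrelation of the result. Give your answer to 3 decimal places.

-0.058

First differences Δx: 5, -8, -2, 6, 3, -4, -4, 5, 4
Mean of differences = 0.5556
Numerator Σ(Δx_t−Δx̄)(Δx_{t+1}−Δx̄) = -12.0864
Denominator Σ(Δx_t−Δx̄)² = 208.2222
r_1(Δx) = -12.0864 / 208.2222 = -0.058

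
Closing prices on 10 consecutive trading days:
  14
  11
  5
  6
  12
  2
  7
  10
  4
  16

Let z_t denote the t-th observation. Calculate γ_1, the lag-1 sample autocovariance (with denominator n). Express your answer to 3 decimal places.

-4.859

Mean z̄ = (14 + 11 + 5 + 6 + 12 + 2 + 7 + 10 + 4 + 16)/10 = 8.7000
Σ_{t=1}^{9}(z_t−z̄)(z_{t+1}−z̄) = -48.5900
γ_1 = -48.5900 / 10 = -4.859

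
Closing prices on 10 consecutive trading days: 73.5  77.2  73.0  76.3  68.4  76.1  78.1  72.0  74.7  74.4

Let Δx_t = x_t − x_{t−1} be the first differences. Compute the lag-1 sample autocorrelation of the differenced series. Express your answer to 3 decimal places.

First differences Δx: 3.7, -4.2, 3.3, -7.9, 7.7, 2.0, -6.1, 2.7, -0.3
Mean of differences = 0.1000
Numerator Σ(Δx_t−Δx̄)(Δx_{t+1}−Δx̄) = -130.1400
Denominator Σ(Δx_t−Δx̄)² = 212.4200
r_1(Δx) = -130.1400 / 212.4200 = -0.613

-0.613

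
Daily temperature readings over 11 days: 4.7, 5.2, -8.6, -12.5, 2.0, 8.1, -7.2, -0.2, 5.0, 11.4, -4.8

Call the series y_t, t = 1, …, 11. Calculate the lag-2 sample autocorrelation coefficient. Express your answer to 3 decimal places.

-0.517

Mean ȳ = (4.7 + 5.2 − 8.6 − 12.5 + 2.0 + 8.1 − 7.2 − 0.2 + 5.0 + 11.4 − 4.8)/11 = 0.2818
Numerator Σ_{t=1}^{9}(y_t−ȳ)(y_{t+2}−ȳ) = -298.5525
Denominator Σ(y_t−ȳ)² = 577.9564
r_2 = -298.5525 / 577.9564 = -0.517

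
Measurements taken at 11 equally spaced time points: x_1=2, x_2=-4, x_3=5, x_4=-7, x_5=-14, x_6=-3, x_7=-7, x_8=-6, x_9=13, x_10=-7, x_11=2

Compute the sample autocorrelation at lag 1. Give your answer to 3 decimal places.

-0.219

Mean x̄ = (2 − 4 + 5 − 7 − 14 − 3 − 7 − 6 + 13 − 7 + 2)/11 = -2.3636
Numerator Σ_{t=1}^{10}(x_t−x̄)(x_{t+1}−x̄) = -119.4959
Denominator Σ(x_t−x̄)² = 544.5455
r_1 = -119.4959 / 544.5455 = -0.219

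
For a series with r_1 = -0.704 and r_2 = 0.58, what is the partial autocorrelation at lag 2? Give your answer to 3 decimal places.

φ_{22} = (r_2 − r_1²) / (1 − r_1²)
r_1² = (-0.704)² = 0.495616
Numerator = 0.58 − 0.4956 = 0.0844; denominator = 1 − 0.4956 = 0.5044
φ_{22} = 0.0844 / 0.5044 = 0.167

0.167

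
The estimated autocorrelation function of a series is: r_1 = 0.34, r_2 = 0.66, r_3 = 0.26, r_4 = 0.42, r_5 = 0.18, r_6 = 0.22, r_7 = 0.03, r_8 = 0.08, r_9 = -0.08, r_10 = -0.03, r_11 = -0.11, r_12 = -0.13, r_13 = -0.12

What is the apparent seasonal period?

2

The largest autocorrelation is r_2 = 0.66, with a weaker echo at lag 4 (0.42); the remaining lags stay at or below 0.34.
The dominant spike at lag 2 indicates a seasonal period of 2.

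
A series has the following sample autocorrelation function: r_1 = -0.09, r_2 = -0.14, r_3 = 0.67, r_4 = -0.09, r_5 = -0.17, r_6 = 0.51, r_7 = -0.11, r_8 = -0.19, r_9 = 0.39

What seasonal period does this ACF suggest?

3

The largest autocorrelation is r_3 = 0.67, with weaker echoes at lags 6 (0.51) and 9 (0.39); the remaining lags stay at or below -0.09.
The dominant spike at lag 3 indicates a seasonal period of 3.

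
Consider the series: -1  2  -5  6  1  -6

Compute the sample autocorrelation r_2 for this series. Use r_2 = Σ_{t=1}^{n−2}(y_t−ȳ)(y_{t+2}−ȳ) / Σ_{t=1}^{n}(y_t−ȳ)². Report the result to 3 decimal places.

Mean ȳ = (-1 + 2 − 5 + 6 + 1 − 6)/6 = -0.5000
Deviations from mean: -0.5000, 2.5000, -4.5000, 6.5000, 1.5000, -5.5000
Σ(y_t−ȳ)(y_{t+2}−ȳ) = (2.2500) + (16.2500) + (-6.7500) + (-35.7500) = -24.0000
Denominator Σ(y_t−ȳ)² = 101.5000
r_2 = -24.0000 / 101.5000 = -0.236

-0.236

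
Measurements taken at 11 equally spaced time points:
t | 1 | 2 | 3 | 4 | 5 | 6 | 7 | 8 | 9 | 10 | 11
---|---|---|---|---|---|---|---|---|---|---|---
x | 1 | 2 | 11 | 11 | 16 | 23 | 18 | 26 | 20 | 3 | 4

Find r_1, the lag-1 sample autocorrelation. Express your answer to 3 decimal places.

0.521

Mean x̄ = (1 + 2 + 11 + 11 + 16 + 23 + 18 + 26 + 20 + 3 + 4)/11 = 12.2727
Numerator Σ_{t=1}^{10}(x_t−x̄)(x_{t+1}−x̄) = 416.9256
Denominator Σ(x_t−x̄)² = 800.1818
r_1 = 416.9256 / 800.1818 = 0.521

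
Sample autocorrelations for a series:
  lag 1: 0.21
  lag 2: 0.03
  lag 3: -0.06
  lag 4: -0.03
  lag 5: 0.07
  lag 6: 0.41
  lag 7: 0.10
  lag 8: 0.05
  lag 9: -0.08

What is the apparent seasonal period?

The largest autocorrelation is r_6 = 0.41; the remaining lags stay at or below 0.21. The elevated value at lag 1 (0.21), dropping to 0.03 at lag 2, reflects decaying short-term dependence rather than seasonality.
The dominant spike at lag 6 indicates a seasonal period of 6.

6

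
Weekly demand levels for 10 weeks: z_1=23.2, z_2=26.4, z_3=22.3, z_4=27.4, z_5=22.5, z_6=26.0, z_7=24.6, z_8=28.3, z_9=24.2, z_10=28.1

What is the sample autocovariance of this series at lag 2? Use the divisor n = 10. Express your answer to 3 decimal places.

Mean z̄ = (23.2 + 26.4 + 22.3 + 27.4 + 22.5 + 26.0 + 24.6 + 28.3 + 24.2 + 28.1)/10 = 25.3000
Σ_{t=1}^{8}(z_t−z̄)(z_{t+2}−z̄) = 31.7100
γ_2 = 31.7100 / 10 = 3.171

3.171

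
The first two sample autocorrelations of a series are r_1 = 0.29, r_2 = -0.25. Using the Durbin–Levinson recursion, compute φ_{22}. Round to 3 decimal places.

-0.365

φ_{22} = (r_2 − r_1²) / (1 − r_1²)
r_1² = (0.29)² = 0.0841
Numerator = -0.25 − 0.0841 = -0.3341; denominator = 1 − 0.0841 = 0.9159
φ_{22} = -0.3341 / 0.9159 = -0.365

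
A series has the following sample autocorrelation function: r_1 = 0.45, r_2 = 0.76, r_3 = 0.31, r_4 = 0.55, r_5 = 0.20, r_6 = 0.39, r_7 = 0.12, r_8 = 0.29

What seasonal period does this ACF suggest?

2

The largest autocorrelation is r_2 = 0.76, with a weaker echo at lag 4 (0.55); the remaining lags stay at or below 0.45.
The dominant spike at lag 2 indicates a seasonal period of 2.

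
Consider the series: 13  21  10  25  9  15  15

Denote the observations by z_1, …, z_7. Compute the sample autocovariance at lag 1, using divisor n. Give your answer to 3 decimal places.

Mean z̄ = (13 + 21 + 10 + 25 + 9 + 15 + 15)/7 = 15.4286
Deviations: -2.4286, 5.5714, -5.4286, 9.5714, -6.4286, -0.4286, -0.4286
Σ_{t=1}^{6}(z_t−z̄)(z_{t+1}−z̄) = -154.3265
γ_1 = -154.3265 / 7 = -22.047

-22.047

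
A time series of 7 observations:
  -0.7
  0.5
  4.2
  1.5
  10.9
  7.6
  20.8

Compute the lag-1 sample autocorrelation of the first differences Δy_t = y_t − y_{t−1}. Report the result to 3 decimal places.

First differences Δy: 1.2, 3.7, -2.7, 9.4, -3.3, 13.2
Mean of differences = 3.5833
Numerator Σ(Δy_t−Δȳ)(Δy_{t+1}−Δȳ) = -143.7919
Denominator Σ(Δy_t−Δȳ)² = 218.8683
r_1(Δy) = -143.7919 / 218.8683 = -0.657

-0.657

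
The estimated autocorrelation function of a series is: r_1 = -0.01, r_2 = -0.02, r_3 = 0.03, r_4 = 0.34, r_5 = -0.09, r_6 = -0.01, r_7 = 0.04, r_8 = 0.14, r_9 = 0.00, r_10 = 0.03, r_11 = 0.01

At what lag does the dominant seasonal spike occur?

The largest autocorrelation is r_4 = 0.34; the remaining lags stay at or below 0.14.
The dominant spike at lag 4 indicates a seasonal period of 4.

4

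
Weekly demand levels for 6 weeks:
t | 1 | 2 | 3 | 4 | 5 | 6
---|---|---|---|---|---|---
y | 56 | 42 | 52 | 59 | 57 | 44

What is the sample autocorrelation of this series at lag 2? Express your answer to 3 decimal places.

-0.489

Mean ȳ = (56 + 42 + 52 + 59 + 57 + 44)/6 = 51.6667
Deviations from mean: 4.3333, -9.6667, 0.3333, 7.3333, 5.3333, -7.6667
Σ(y_t−ȳ)(y_{t+2}−ȳ) = (1.4444) + (-70.8889) + (1.7778) + (-56.2222) = -123.8889
Denominator Σ(y_t−ȳ)² = 253.3333
r_2 = -123.8889 / 253.3333 = -0.489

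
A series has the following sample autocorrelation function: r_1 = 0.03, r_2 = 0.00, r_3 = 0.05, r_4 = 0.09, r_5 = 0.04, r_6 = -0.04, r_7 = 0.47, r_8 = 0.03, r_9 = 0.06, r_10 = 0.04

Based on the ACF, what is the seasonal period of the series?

The largest autocorrelation is r_7 = 0.47; the remaining lags stay at or below 0.09.
The dominant spike at lag 7 indicates a seasonal period of 7.

7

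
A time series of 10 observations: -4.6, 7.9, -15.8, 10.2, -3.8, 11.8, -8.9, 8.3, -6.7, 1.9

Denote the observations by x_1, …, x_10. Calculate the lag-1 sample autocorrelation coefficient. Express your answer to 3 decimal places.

Mean x̄ = (-4.6 + 7.9 − 15.8 + 10.2 − 3.8 + 11.8 − 8.9 + 8.3 − 6.7 + 1.9)/10 = 0.0300
Numerator Σ_{t=1}^{9}(x_t−x̄)(x_{t+1}−x̄) = -653.2409
Denominator Σ(x_t−x̄)² = 787.5210
r_1 = -653.2409 / 787.5210 = -0.829

-0.829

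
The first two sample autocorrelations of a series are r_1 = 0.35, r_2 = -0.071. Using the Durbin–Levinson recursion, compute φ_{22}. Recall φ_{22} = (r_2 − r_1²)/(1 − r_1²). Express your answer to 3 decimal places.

-0.221

φ_{22} = (r_2 − r_1²) / (1 − r_1²)
r_1² = (0.35)² = 0.1225
Numerator = -0.071 − 0.1225 = -0.1935; denominator = 1 − 0.1225 = 0.8775
φ_{22} = -0.1935 / 0.8775 = -0.221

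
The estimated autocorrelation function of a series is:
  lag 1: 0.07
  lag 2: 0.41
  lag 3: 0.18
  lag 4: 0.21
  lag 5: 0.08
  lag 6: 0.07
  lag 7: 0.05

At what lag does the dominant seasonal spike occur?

The largest autocorrelation is r_2 = 0.41, with a weaker echo at lag 4 (0.21); the remaining lags stay at or below 0.18.
The dominant spike at lag 2 indicates a seasonal period of 2.

2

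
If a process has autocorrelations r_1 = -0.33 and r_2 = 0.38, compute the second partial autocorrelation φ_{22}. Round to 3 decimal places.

0.304

φ_{22} = (r_2 − r_1²) / (1 − r_1²)
r_1² = (-0.33)² = 0.1089
Numerator = 0.38 − 0.1089 = 0.2711; denominator = 1 − 0.1089 = 0.8911
φ_{22} = 0.2711 / 0.8911 = 0.304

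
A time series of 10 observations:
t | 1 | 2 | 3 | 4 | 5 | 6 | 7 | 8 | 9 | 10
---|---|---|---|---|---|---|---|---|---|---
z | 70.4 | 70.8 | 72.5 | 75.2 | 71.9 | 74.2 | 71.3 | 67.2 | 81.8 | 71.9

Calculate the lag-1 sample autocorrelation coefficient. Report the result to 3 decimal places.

Mean z̄ = (70.4 + 70.8 + 72.5 + 75.2 + 71.9 + 74.2 + 71.3 + 67.2 + 81.8 + 71.9)/10 = 72.7200
Numerator Σ_{t=1}^{9}(z_t−z̄)(z_{t+1}−z̄) = -50.7464
Denominator Σ(z_t−z̄)² = 133.7360
r_1 = -50.7464 / 133.7360 = -0.379

-0.379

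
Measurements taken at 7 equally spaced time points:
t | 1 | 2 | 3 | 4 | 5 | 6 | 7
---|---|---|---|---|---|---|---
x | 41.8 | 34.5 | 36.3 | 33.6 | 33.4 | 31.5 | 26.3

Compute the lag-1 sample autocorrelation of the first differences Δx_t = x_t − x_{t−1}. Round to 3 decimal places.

-0.397

First differences Δx: -7.3, 1.8, -2.7, -0.2, -1.9, -5.2
Mean of differences = -2.5833
Numerator Σ(Δx_t−Δx̄)(Δx_{t+1}−Δx̄) = -21.6236
Denominator Σ(Δx_t−Δx̄)² = 54.4683
r_1(Δx) = -21.6236 / 54.4683 = -0.397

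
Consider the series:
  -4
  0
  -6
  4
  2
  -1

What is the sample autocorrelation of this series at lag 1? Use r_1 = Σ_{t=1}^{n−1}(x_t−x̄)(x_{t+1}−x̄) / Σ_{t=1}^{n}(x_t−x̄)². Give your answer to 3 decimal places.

-0.272

Mean x̄ = (-4 + 0 − 6 + 4 + 2 − 1)/6 = -0.8333
Deviations from mean: -3.1667, 0.8333, -5.1667, 4.8333, 2.8333, -0.1667
Numerator Σ_{t=1}^{5}(x_t−x̄)(x_{t+1}−x̄) = -18.6944
Denominator Σ(x_t−x̄)² = 68.8333
r_1 = -18.6944 / 68.8333 = -0.272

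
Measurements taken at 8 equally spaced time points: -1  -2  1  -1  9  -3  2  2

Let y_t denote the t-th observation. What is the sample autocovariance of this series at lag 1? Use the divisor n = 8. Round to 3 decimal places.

-5.627

Mean ȳ = (-1 − 2 + 1 − 1 + 9 − 3 + 2 + 2)/8 = 0.8750
Deviations: -1.8750, -2.8750, 0.1250, -1.8750, 8.1250, -3.8750, 1.1250, 1.1250
Σ_{t=1}^{7}(y_t−ȳ)(y_{t+1}−ȳ) = -45.0156
γ_1 = -45.0156 / 8 = -5.627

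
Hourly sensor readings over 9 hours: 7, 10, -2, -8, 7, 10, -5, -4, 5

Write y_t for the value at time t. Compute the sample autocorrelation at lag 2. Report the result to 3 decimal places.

-0.780

Mean ȳ = (7 + 10 − 2 − 8 + 7 + 10 − 5 − 4 + 5)/9 = 2.2222
Σ(y_t−ȳ)(y_{t+2}−ȳ) = (-20.1728) + (-79.5062) + (-20.1728) + (-79.5062) + (-34.5062) + (-48.3951) + (-20.0617) = -302.3210
Denominator Σ(y_t−ȳ)² = 387.5556
r_2 = -302.3210 / 387.5556 = -0.780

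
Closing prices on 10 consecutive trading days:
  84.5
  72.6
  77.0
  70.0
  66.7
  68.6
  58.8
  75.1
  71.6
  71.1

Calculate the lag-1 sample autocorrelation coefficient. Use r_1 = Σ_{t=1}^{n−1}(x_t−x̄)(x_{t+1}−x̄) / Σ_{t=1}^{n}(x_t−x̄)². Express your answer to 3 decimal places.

Mean x̄ = (84.5 + 72.6 + 77.0 + 70.0 + 66.7 + 68.6 + 58.8 + 75.1 + 71.6 + 71.1)/10 = 71.6000
Numerator Σ_{t=1}^{9}(x_t−x̄)(x_{t+1}−x̄) = 25.8000
Denominator Σ(x_t−x̄)² = 408.4800
r_1 = 25.8000 / 408.4800 = 0.063

0.063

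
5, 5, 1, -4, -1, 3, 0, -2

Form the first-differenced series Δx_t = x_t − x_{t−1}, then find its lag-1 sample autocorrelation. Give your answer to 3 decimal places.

First differences Δx: 0, -4, -5, 3, 4, -3, -2
Mean of differences = -1.0000
Numerator Σ(Δx_t−Δx̄)(Δx_{t+1}−Δx̄) = 5.0000
Denominator Σ(Δx_t−Δx̄)² = 72.0000
r_1(Δx) = 5.0000 / 72.0000 = 0.069

0.069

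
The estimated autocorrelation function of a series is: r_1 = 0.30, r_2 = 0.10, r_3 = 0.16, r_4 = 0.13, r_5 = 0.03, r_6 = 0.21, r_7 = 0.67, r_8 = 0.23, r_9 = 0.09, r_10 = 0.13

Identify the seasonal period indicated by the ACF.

7

The largest autocorrelation is r_7 = 0.67; the remaining lags stay at or below 0.30. The elevated value at lag 1 (0.30), dropping to 0.10 at lag 2, reflects decaying short-term dependence rather than seasonality.
The dominant spike at lag 7 indicates a seasonal period of 7.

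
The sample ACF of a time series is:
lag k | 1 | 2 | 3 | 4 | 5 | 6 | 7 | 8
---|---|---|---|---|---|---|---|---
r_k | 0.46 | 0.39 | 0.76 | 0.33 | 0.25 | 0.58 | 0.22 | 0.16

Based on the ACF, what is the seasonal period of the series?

3

The largest autocorrelation is r_3 = 0.76, with a weaker echo at lag 6 (0.58); the remaining lags stay at or below 0.46. The elevated value at lag 1 (0.46), dropping to 0.39 at lag 2, reflects decaying short-term dependence rather than seasonality.
The dominant spike at lag 3 indicates a seasonal period of 3.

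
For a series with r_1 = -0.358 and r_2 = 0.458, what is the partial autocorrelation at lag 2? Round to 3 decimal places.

φ_{22} = (r_2 − r_1²) / (1 − r_1²)
r_1² = (-0.358)² = 0.128164
Numerator = 0.458 − 0.1282 = 0.3298; denominator = 1 − 0.1282 = 0.8718
φ_{22} = 0.3298 / 0.8718 = 0.378

0.378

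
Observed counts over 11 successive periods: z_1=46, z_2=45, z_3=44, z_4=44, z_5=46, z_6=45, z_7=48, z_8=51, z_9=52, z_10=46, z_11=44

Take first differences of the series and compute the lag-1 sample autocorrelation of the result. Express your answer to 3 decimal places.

First differences Δz: -1, -1, 0, 2, -1, 3, 3, 1, -6, -2
Mean of differences = -0.2000
Numerator Σ(Δz_t−Δz̄)(Δz_{t+1}−Δz̄) = 14.1600
Denominator Σ(Δz_t−Δz̄)² = 65.6000
r_1(Δz) = 14.1600 / 65.6000 = 0.216

0.216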